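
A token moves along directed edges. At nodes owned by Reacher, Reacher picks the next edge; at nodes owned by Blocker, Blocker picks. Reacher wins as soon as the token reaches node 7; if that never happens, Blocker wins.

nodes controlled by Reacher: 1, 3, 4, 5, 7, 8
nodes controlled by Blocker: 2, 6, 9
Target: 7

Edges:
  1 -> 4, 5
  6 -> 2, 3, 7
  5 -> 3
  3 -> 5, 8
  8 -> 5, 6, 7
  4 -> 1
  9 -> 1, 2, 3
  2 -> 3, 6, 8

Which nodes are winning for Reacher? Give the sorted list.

1, 3, 4, 5, 7, 8

A0 = {7}
A1: add {8} — 8 (Reacher) has 8→7.
A2: add {3} — 3 (Reacher) has 3→8.
A3: add {5} — 5 (Reacher) has 5→3.
A4: add {1} — 1 (Reacher) has 1→5.
A5: add {4} — 4 (Reacher) has 4→1.
A6 = A5; e.g. 2 (Blocker) can still go to 6. Fixed point.
Reacher's winning region = {1, 3, 4, 5, 7, 8}.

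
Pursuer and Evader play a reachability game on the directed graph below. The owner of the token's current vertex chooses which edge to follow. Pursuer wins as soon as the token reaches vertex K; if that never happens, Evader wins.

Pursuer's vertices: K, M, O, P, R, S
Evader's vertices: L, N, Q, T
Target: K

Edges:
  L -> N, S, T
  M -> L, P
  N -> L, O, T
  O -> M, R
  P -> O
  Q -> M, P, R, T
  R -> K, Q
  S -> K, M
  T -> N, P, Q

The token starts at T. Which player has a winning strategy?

A0 = {K}
A1: add {R, S} — R (Pursuer) has R→K; S (Pursuer) has S→K.
A2: add {O} — O (Pursuer) has O→R.
A3: add {P} — P (Pursuer) has P→O.
A4: add {M} — M (Pursuer) has M→P.
A5 = A4; e.g. L (Evader) can still go to N. Fixed point.
T never enters the attractor, so Evader can avoid the target forever.

Evader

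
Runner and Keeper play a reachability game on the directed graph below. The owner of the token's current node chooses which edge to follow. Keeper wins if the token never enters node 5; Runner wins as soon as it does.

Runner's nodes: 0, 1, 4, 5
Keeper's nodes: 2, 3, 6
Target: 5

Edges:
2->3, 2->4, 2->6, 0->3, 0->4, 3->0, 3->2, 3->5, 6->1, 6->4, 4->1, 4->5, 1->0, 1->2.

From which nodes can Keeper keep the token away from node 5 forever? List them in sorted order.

2, 3

A0 = {5}
A1: add {4} — 4 (Runner) has 4→5.
A2: add {0} — 0 (Runner) has 0→4.
A3: add {1} — 1 (Runner) has 1→0.
A4: add {6} — 6 (Keeper): all of {1, 4} already in.
A5 = A4; e.g. 2 (Keeper) can still go to 3. Fixed point.
Runner's attractor = {0, 1, 4, 5, 6}; Keeper avoids the target exactly from the complement.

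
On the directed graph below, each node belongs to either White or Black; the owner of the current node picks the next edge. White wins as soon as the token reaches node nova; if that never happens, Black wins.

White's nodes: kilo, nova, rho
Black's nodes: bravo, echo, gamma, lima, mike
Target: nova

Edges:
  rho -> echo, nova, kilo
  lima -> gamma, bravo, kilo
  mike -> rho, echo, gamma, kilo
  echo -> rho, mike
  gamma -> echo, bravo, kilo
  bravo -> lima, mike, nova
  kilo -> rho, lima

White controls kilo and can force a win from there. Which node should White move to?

A0 = {nova}
A1: add {rho} — rho (White) has rho→nova.
A2: add {kilo} — kilo (White) has kilo→rho.
A3 = A2; e.g. lima (Black) can still go to gamma. Fixed point.
From kilo, successor rho is in the attractor (rank 1); the other successor lima is not.

rho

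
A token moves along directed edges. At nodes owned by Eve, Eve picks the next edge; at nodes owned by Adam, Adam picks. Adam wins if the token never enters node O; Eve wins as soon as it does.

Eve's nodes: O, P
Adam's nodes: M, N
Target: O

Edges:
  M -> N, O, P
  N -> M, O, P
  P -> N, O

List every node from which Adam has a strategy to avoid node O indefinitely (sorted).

M, N

A0 = {O}
A1: add {P} — P (Eve) has P→O.
A2 = A1; e.g. M (Adam) can still go to N. Fixed point.
Eve's attractor = {O, P}; Adam avoids the target exactly from the complement.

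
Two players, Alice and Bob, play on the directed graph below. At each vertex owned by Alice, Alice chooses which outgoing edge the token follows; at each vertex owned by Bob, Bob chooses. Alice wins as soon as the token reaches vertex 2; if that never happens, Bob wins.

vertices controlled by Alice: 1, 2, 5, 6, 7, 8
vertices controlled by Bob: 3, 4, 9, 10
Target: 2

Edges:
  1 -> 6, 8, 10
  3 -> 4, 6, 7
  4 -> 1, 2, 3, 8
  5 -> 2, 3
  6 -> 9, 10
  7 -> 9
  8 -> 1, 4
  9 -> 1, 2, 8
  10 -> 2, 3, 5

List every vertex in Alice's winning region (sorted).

2, 5

A0 = {2}
A1: add {5} — 5 (Alice) has 5→2.
A2 = A1; e.g. 1 (Alice) has no edge into A1. Fixed point.
Alice's winning region = {2, 5}.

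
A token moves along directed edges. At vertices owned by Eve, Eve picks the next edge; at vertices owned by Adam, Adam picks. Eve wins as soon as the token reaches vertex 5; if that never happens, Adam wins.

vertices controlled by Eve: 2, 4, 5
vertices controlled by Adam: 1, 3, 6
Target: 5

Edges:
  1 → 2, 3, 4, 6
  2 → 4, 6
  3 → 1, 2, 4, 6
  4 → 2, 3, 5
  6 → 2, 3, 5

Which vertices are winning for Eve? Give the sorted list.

2, 4, 5

A0 = {5}
A1: add {4} — 4 (Eve) has 4→5.
A2: add {2} — 2 (Eve) has 2→4.
A3 = A2; e.g. 1 (Adam) can still go to 3. Fixed point.
Eve's winning region = {2, 4, 5}.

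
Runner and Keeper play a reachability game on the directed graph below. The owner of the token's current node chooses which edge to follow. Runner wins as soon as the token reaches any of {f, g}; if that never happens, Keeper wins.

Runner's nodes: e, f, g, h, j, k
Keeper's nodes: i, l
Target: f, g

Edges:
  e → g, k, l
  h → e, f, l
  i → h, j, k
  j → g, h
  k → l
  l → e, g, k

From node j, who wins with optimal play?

A0 = {f, g}
A1: add {e, h, j} — e (Runner) has e→g; h (Runner) has h→f; j (Runner) has j→g.
A2 = A1; e.g. i (Keeper) can still go to k. Fixed point.
j ∈ A1, so Runner can force the target.

Runner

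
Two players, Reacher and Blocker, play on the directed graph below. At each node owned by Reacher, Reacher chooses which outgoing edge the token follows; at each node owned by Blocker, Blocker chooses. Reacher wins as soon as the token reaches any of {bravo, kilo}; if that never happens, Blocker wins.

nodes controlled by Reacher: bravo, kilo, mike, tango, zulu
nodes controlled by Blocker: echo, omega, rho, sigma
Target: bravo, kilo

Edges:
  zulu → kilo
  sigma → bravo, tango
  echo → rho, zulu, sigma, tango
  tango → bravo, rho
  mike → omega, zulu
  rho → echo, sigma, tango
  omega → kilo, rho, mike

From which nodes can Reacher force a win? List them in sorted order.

A0 = {bravo, kilo}
A1: add {tango, zulu} — zulu (Reacher) has zulu→kilo; tango (Reacher) has tango→bravo.
A2: add {mike, sigma} — sigma (Blocker): all of {bravo, tango} already in; mike (Reacher) has mike→zulu.
A3 = A2; e.g. echo (Blocker) can still go to rho. Fixed point.
Reacher's winning region = {bravo, kilo, mike, sigma, tango, zulu}.

bravo, kilo, mike, sigma, tango, zulu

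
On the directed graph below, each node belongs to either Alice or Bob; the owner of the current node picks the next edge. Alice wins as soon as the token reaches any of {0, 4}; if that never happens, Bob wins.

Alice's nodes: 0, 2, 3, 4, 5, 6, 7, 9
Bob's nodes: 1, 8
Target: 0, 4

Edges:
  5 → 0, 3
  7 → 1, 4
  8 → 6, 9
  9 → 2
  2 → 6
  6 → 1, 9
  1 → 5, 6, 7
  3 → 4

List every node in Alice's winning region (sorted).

A0 = {0, 4}
A1: add {3, 5, 7} — 3 (Alice) has 3→4; 5 (Alice) has 5→0; 7 (Alice) has 7→4.
A2 = A1; e.g. 1 (Bob) can still go to 6. Fixed point.
Alice's winning region = {0, 3, 4, 5, 7}.

0, 3, 4, 5, 7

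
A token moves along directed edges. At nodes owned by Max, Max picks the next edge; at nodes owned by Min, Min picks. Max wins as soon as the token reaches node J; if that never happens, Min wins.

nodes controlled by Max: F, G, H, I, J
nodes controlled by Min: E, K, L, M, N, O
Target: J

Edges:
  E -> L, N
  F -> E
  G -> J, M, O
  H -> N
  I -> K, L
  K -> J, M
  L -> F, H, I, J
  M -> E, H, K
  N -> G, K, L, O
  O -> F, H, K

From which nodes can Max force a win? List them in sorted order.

G, J

A0 = {J}
A1: add {G} — G (Max) has G→J.
A2 = A1; e.g. E (Min) can still go to L. Fixed point.
Max's winning region = {G, J}.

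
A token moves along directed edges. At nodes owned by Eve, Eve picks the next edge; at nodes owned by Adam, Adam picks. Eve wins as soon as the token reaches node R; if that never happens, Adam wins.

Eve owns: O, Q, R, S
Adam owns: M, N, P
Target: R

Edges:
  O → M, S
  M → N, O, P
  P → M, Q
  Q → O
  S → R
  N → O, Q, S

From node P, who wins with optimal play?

A0 = {R}
A1: add {S} — S (Eve) has S→R.
A2: add {O} — O (Eve) has O→S.
A3: add {Q} — Q (Eve) has Q→O.
A4: add {N} — N (Adam): all of {O, Q, S} already in.
A5 = A4; e.g. M (Adam) can still go to P. Fixed point.
P never enters the attractor, so Adam can avoid the target forever.

Adam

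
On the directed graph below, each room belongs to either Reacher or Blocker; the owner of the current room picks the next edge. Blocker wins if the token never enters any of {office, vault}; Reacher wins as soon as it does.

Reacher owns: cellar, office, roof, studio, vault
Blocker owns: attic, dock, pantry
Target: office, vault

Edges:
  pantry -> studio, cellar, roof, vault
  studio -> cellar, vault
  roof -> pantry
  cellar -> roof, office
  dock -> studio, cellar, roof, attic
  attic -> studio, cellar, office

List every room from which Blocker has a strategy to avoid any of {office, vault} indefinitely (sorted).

dock, pantry, roof

A0 = {office, vault}
A1: add {cellar, studio} — studio (Reacher) has studio→vault; cellar (Reacher) has cellar→office.
A2: add {attic} — attic (Blocker): all of {studio, cellar, office} already in.
A3 = A2; e.g. roof (Reacher) has no edge into A2. Fixed point.
Reacher's attractor = {attic, cellar, office, studio, vault}; Blocker avoids the target exactly from the complement.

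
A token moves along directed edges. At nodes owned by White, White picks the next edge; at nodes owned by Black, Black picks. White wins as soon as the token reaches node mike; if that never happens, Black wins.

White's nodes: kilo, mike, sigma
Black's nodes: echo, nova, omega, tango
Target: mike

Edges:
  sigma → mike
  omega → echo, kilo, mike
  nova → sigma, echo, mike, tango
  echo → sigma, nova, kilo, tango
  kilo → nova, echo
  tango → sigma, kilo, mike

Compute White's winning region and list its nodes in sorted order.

A0 = {mike}
A1: add {sigma} — sigma (White) has sigma→mike.
A2 = A1; e.g. omega (Black) can still go to echo. Fixed point.
White's winning region = {mike, sigma}.

mike, sigma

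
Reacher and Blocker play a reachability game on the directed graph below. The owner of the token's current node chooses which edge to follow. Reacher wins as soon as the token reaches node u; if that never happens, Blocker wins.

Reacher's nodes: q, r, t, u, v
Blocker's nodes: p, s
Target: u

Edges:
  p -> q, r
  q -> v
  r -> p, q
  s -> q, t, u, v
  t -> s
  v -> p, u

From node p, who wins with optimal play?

A0 = {u}
A1: add {v} — v (Reacher) has v→u.
A2: add {q} — q (Reacher) has q→v.
A3: add {r} — r (Reacher) has r→q.
A4: add {p} — p (Blocker): all of {q, r} already in.
A5 = A4; e.g. s (Blocker) can still go to t. Fixed point.
p ∈ A4, so Reacher can force the target.

Reacher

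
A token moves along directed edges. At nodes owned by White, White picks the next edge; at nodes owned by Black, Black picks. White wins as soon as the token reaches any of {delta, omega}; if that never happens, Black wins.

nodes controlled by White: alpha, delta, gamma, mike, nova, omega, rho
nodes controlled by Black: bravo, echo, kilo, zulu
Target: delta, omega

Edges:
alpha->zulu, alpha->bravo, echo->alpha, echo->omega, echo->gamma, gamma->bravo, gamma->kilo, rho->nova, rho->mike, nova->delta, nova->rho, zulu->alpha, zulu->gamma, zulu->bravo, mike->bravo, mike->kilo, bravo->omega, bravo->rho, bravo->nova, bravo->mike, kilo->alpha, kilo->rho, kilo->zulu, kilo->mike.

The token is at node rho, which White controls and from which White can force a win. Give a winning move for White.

nova

A0 = {delta, omega}
A1: add {nova} — nova (White) has nova→delta.
A2: add {rho} — rho (White) has rho→nova.
A3 = A2; e.g. alpha (White) has no edge into A2. Fixed point.
From rho, successor nova is in the attractor (rank 1); the other successor mike is not.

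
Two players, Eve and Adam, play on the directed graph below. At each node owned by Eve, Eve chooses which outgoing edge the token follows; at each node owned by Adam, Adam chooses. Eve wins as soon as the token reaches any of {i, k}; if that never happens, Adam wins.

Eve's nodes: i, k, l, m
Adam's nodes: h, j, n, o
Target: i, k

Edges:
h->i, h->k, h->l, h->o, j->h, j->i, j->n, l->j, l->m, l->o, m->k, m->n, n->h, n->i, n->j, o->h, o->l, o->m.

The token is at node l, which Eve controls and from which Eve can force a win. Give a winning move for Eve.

m

A0 = {i, k}
A1: add {m} — m (Eve) has m→k.
A2: add {l} — l (Eve) has l→m.
A3 = A2; e.g. h (Adam) can still go to o. Fixed point.
From l, successor m is in the attractor (rank 1); the other successors j, o are not.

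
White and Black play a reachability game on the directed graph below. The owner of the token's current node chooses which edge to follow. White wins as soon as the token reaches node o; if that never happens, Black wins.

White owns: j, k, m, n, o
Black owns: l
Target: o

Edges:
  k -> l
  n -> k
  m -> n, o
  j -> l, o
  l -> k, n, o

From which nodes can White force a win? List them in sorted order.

A0 = {o}
A1: add {j, m} — j (White) has j→o; m (White) has m→o.
A2 = A1; e.g. k (White) has no edge into A1. Fixed point.
White's winning region = {j, m, o}.

j, m, o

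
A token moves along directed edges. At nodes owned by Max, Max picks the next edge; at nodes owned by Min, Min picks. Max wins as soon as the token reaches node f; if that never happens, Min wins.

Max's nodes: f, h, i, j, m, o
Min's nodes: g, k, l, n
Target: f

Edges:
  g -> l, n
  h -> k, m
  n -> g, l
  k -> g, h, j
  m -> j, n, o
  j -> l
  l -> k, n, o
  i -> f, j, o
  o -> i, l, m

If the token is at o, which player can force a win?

Max

A0 = {f}
A1: add {i} — i (Max) has i→f.
A2: add {o} — o (Max) has o→i.
o ∈ A2, so Max can force the target.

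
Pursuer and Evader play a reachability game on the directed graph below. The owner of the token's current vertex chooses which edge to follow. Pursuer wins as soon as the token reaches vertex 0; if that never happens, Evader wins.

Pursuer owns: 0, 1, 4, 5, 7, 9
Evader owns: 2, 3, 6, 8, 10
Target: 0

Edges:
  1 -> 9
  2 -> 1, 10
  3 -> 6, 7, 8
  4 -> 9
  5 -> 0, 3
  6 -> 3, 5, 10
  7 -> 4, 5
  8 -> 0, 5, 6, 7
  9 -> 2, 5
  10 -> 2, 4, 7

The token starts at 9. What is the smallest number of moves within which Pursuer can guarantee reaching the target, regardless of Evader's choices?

A0 = {0}
A1: add {5} — 5 (Pursuer) has 5→0.
A2: add {7, 9} — 7 (Pursuer) has 7→5; 9 (Pursuer) has 9→5.
9 enters the attractor at level 2, so Pursuer can force the target in 2 moves from there.

2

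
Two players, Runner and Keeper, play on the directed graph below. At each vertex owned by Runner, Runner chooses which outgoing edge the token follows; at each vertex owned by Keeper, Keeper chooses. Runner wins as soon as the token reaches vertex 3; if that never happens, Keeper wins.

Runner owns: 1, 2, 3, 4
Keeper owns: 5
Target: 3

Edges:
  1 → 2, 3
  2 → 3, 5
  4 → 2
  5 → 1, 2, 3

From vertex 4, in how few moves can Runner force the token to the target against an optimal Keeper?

A0 = {3}
A1: add {1, 2} — 1 (Runner) has 1→3; 2 (Runner) has 2→3.
A2: add {4, 5} — 4 (Runner) has 4→2; 5 (Keeper): all of {1, 2, 3} already in.
A2 = all vertices. Fixed point.
4 enters the attractor at level 2, so Runner can force the target in 2 moves from there.

2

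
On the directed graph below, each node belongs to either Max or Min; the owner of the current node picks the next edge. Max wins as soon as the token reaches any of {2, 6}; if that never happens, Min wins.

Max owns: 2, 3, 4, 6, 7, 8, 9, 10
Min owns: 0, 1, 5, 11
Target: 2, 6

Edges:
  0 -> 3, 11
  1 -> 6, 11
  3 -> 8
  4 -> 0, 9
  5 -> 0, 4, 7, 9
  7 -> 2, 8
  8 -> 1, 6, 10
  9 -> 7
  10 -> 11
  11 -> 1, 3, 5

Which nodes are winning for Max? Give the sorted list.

A0 = {2, 6}
A1: add {7, 8} — 7 (Max) has 7→2; 8 (Max) has 8→6.
A2: add {3, 9} — 3 (Max) has 3→8; 9 (Max) has 9→7.
A3: add {4} — 4 (Max) has 4→9.
A4 = A3; e.g. 0 (Min) can still go to 11. Fixed point.
Max's winning region = {2, 3, 4, 6, 7, 8, 9}.

2, 3, 4, 6, 7, 8, 9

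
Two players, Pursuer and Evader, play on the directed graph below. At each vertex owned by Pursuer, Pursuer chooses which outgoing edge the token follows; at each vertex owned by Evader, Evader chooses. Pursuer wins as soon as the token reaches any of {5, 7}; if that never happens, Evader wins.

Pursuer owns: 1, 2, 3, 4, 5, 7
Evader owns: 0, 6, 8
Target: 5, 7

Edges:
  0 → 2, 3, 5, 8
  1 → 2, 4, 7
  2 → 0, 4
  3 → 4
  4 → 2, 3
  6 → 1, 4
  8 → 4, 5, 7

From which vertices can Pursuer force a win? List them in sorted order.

A0 = {5, 7}
A1: add {1} — 1 (Pursuer) has 1→7.
A2 = A1; e.g. 0 (Evader) can still go to 2. Fixed point.
Pursuer's winning region = {1, 5, 7}.

1, 5, 7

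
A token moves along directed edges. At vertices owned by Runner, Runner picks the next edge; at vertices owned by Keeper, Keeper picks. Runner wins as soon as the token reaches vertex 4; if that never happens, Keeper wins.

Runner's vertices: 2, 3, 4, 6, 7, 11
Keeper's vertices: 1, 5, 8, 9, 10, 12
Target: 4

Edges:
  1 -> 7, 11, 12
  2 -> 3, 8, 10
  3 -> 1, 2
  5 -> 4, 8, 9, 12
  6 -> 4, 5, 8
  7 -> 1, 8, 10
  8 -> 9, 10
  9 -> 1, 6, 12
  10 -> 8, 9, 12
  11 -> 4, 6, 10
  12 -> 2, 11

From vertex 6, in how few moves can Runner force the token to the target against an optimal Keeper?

1

A0 = {4}
A1: add {6, 11} — 6 (Runner) has 6→4; 11 (Runner) has 11→4.
A2 = A1; e.g. 1 (Keeper) can still go to 7. Fixed point.
6 enters the attractor at level 1, so Runner can force the target in 1 move from there.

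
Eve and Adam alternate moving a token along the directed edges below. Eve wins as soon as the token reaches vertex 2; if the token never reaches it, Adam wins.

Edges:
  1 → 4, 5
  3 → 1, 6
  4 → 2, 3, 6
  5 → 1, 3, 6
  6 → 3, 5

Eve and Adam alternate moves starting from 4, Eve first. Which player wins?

Eve

Track states (vertex, player-to-move).
A0 = {(2,Eve), (2,Adam)}
A1: add {(4,Eve)}.
(4,Eve) ∈ A1 ⇒ Eve forces the target.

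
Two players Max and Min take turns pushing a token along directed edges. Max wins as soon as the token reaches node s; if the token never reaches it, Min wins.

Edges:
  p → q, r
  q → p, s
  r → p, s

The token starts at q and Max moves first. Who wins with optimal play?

Max

Track states (vertex, player-to-move).
A0 = {(s,Max), (s,Min)}
A1: add {(q,Max), (r,Max)}.
(q,Max) ∈ A1 ⇒ Max forces the target.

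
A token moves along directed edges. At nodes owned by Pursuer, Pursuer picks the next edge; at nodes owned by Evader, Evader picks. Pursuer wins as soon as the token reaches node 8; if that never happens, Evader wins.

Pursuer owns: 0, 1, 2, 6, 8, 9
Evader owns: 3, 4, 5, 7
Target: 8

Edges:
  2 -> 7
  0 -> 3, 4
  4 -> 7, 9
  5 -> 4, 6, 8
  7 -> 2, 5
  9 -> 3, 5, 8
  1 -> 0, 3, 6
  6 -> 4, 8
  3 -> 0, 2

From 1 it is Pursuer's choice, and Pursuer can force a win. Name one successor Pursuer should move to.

6

A0 = {8}
A1: add {6, 9} — 6 (Pursuer) has 6→8; 9 (Pursuer) has 9→8.
A2: add {1} — 1 (Pursuer) has 1→6.
A3 = A2; e.g. 0 (Pursuer) has no edge into A2. Fixed point.
From 1, successor 6 is in the attractor (rank 1); the other successors 0, 3 are not.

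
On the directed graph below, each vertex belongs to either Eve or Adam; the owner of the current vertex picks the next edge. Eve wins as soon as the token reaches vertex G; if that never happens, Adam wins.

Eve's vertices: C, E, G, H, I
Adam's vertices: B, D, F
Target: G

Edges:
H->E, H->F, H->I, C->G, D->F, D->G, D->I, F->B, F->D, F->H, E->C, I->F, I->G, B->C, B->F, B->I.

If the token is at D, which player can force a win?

Adam

A0 = {G}
A1: add {C, I} — C (Eve) has C→G; I (Eve) has I→G.
A2: add {E, H} — E (Eve) has E→C; H (Eve) has H→I.
A3 = A2; e.g. B (Adam) can still go to F. Fixed point.
D never enters the attractor, so Adam can avoid the target forever.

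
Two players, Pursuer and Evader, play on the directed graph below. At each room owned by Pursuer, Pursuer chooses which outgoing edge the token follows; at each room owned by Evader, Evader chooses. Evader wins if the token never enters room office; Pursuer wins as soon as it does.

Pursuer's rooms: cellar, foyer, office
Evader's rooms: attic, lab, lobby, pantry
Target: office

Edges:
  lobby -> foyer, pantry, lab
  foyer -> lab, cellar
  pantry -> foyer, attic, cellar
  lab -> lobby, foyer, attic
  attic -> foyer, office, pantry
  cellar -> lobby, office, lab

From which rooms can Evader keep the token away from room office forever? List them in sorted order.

A0 = {office}
A1: add {cellar} — cellar (Pursuer) has cellar→office.
A2: add {foyer} — foyer (Pursuer) has foyer→cellar.
A3 = A2; e.g. lobby (Evader) can still go to pantry. Fixed point.
Pursuer's attractor = {cellar, foyer, office}; Evader avoids the target exactly from the complement.

attic, lab, lobby, pantry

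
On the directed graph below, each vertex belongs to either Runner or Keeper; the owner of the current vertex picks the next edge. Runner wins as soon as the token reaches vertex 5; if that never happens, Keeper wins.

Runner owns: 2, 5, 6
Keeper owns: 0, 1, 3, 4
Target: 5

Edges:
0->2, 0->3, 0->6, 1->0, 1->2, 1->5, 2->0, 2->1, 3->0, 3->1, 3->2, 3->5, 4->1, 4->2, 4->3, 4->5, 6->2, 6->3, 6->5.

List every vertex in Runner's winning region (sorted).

5, 6

A0 = {5}
A1: add {6} — 6 (Runner) has 6→5.
A2 = A1; e.g. 0 (Keeper) can still go to 2. Fixed point.
Runner's winning region = {5, 6}.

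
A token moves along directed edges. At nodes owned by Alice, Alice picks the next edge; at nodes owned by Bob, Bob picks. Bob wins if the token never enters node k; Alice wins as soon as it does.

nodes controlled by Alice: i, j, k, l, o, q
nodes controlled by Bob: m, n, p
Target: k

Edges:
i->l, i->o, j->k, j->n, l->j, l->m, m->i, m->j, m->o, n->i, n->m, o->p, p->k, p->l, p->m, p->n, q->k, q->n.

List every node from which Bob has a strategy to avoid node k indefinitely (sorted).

m, n, o, p

A0 = {k}
A1: add {j, q} — j (Alice) has j→k; q (Alice) has q→k.
A2: add {l} — l (Alice) has l→j.
A3: add {i} — i (Alice) has i→l.
A4 = A3; e.g. m (Bob) can still go to o. Fixed point.
Alice's attractor = {i, j, k, l, q}; Bob avoids the target exactly from the complement.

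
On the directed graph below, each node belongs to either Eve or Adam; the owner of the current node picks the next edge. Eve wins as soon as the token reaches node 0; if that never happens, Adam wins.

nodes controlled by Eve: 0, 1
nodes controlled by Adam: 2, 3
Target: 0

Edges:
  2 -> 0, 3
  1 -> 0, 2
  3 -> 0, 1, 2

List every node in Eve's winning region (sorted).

A0 = {0}
A1: add {1} — 1 (Eve) has 1→0.
A2 = A1; e.g. 2 (Adam) can still go to 3. Fixed point.
Eve's winning region = {0, 1}.

0, 1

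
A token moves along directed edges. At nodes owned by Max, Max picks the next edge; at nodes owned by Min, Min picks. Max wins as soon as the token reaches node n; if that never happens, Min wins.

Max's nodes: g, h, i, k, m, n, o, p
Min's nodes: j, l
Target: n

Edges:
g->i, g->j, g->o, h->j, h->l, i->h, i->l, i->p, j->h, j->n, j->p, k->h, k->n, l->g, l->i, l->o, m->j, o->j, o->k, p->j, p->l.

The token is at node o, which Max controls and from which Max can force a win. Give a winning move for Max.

A0 = {n}
A1: add {k} — k (Max) has k→n.
A2: add {o} — o (Max) has o→k.
A3: add {g} — g (Max) has g→o.
A4 = A3; e.g. h (Max) has no edge into A3. Fixed point.
From o, successor k is in the attractor (rank 1); the other successor j is not.

k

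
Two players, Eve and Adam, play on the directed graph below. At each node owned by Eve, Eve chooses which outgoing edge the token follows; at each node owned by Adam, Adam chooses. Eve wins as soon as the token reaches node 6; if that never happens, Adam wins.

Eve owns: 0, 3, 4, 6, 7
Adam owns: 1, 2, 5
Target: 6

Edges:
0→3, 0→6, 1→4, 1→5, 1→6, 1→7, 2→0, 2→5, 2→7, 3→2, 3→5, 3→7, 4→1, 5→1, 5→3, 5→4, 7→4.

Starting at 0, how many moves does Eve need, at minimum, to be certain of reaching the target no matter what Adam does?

A0 = {6}
A1: add {0} — 0 (Eve) has 0→6.
A2 = A1; e.g. 1 (Adam) can still go to 4. Fixed point.
0 enters the attractor at level 1, so Eve can force the target in 1 move from there.

1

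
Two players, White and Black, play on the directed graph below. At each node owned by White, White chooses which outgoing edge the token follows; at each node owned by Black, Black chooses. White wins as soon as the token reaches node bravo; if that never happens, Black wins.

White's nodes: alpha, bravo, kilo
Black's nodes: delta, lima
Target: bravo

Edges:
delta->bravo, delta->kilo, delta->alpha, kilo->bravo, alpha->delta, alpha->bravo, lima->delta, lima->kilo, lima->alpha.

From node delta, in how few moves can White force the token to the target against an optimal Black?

A0 = {bravo}
A1: add {alpha, kilo} — kilo (White) has kilo→bravo; alpha (White) has alpha→bravo.
A2: add {delta} — delta (Black): all of {bravo, kilo, alpha} already in.
delta enters the attractor at level 2, so White can force the target in 2 moves from there.

2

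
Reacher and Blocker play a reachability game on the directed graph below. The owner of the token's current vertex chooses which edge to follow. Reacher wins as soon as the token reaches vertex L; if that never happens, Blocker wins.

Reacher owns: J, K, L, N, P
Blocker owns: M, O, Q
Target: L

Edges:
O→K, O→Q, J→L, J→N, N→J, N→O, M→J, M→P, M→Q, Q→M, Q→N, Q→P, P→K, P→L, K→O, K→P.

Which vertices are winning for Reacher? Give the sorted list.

A0 = {L}
A1: add {J, P} — J (Reacher) has J→L; P (Reacher) has P→L.
A2: add {K, N} — K (Reacher) has K→P; N (Reacher) has N→J.
A3 = A2; e.g. M (Blocker) can still go to Q. Fixed point.
Reacher's winning region = {J, K, L, N, P}.

J, K, L, N, P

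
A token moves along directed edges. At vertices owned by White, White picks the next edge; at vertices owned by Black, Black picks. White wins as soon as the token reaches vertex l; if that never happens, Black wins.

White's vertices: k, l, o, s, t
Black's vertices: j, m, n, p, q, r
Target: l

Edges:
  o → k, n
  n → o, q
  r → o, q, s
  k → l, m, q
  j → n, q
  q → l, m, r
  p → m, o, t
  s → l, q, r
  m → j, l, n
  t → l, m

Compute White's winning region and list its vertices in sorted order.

A0 = {l}
A1: add {k, s, t} — k (White) has k→l; s (White) has s→l; t (White) has t→l.
A2: add {o} — o (White) has o→k.
A3 = A2; e.g. j (Black) can still go to n. Fixed point.
White's winning region = {k, l, o, s, t}.

k, l, o, s, t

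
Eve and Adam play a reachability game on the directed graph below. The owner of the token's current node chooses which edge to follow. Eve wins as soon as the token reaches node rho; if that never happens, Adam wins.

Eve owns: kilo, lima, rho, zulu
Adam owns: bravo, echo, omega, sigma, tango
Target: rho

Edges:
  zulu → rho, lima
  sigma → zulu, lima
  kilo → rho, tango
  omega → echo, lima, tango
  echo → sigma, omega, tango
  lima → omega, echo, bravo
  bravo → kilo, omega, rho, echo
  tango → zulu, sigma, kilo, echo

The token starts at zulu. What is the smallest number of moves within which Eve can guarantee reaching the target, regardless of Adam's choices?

A0 = {rho}
A1: add {kilo, zulu} — zulu (Eve) has zulu→rho; kilo (Eve) has kilo→rho.
A2 = A1; e.g. sigma (Adam) can still go to lima. Fixed point.
zulu enters the attractor at level 1, so Eve can force the target in 1 move from there.

1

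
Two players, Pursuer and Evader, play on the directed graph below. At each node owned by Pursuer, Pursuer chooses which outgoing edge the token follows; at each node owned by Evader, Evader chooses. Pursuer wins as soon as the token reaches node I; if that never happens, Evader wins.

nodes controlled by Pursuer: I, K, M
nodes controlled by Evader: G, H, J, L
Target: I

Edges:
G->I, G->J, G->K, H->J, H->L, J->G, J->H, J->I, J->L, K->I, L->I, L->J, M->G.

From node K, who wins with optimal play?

Pursuer

A0 = {I}
A1: add {K} — K (Pursuer) has K→I.
A2 = A1; e.g. G (Evader) can still go to J. Fixed point.
K ∈ A1, so Pursuer can force the target.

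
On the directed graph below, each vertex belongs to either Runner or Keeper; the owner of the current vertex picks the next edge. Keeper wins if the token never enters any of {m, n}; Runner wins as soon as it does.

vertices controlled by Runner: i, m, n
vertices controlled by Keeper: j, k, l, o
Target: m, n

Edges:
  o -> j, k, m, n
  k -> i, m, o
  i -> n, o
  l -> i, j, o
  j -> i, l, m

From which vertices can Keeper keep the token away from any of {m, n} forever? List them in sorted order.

j, k, l, o

A0 = {m, n}
A1: add {i} — i (Runner) has i→n.
A2 = A1; e.g. j (Keeper) can still go to l. Fixed point.
Runner's attractor = {i, m, n}; Keeper avoids the target exactly from the complement.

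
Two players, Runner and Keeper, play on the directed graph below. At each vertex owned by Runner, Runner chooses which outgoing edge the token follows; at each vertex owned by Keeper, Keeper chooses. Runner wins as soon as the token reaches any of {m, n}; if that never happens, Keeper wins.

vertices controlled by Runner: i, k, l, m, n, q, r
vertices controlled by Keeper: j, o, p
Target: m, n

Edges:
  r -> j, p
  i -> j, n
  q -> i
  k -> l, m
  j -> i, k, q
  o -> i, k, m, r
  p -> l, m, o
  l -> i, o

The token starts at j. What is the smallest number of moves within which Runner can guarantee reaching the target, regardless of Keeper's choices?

A0 = {m, n}
A1: add {i, k} — i (Runner) has i→n; k (Runner) has k→m.
A2: add {l, q} — l (Runner) has l→i; q (Runner) has q→i.
A3: add {j} — j (Keeper): all of {i, k, q} already in.
j enters the attractor at level 3, so Runner can force the target in 3 moves from there.

3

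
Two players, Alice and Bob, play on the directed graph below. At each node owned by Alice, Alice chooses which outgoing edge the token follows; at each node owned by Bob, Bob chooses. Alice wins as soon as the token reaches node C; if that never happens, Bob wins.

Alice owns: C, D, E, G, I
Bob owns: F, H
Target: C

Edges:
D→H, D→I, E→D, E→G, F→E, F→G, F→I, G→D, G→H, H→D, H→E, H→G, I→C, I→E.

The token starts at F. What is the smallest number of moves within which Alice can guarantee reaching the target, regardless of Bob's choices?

4

A0 = {C}
A1: add {I} — I (Alice) has I→C.
A2: add {D} — D (Alice) has D→I.
A3: add {E, G} — E (Alice) has E→D; G (Alice) has G→D.
A4: add {F, H} — F (Bob): all of {E, G, I} already in; H (Bob): all of {D, E, G} already in.
A4 = all vertices. Fixed point.
F enters the attractor at level 4, so Alice can force the target in 4 moves from there.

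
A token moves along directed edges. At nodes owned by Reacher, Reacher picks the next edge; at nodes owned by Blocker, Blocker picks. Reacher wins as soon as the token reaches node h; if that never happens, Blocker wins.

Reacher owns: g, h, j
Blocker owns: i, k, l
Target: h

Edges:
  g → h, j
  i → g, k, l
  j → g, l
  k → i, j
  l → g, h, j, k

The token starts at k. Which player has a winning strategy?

Blocker

A0 = {h}
A1: add {g} — g (Reacher) has g→h.
A2: add {j} — j (Reacher) has j→g.
A3 = A2; e.g. i (Blocker) can still go to k. Fixed point.
k never enters the attractor, so Blocker can avoid the target forever.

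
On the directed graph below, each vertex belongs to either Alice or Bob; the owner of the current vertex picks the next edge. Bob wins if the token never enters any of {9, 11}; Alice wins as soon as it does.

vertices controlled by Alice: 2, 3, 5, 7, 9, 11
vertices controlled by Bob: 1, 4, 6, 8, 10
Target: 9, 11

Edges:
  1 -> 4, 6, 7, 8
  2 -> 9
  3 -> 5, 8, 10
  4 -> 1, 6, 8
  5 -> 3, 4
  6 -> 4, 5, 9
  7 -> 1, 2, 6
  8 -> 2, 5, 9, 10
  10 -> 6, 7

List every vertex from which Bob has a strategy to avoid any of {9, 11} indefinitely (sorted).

1, 3, 4, 5, 6, 8, 10

A0 = {9, 11}
A1: add {2} — 2 (Alice) has 2→9.
A2: add {7} — 7 (Alice) has 7→2.
A3 = A2; e.g. 1 (Bob) can still go to 4. Fixed point.
Alice's attractor = {2, 7, 9, 11}; Bob avoids the target exactly from the complement.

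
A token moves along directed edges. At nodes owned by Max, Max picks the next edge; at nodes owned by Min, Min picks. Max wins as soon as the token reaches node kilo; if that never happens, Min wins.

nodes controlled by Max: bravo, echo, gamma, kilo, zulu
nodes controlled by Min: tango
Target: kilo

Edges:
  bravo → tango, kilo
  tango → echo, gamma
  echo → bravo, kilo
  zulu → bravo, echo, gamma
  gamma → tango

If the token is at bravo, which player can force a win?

A0 = {kilo}
A1: add {bravo, echo} — bravo (Max) has bravo→kilo; echo (Max) has echo→kilo.
bravo ∈ A1, so Max can force the target.

Max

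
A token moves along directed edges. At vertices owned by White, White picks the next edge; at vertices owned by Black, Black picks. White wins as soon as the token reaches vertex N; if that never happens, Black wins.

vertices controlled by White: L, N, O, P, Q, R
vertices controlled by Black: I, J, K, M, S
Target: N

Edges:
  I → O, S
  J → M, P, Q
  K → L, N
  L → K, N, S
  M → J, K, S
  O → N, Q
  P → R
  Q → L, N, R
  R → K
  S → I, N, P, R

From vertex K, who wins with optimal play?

A0 = {N}
A1: add {L, O, Q} — L (White) has L→N; O (White) has O→N; Q (White) has Q→N.
A2: add {K} — K (Black): all of {L, N} already in.
K ∈ A2, so White can force the target.

White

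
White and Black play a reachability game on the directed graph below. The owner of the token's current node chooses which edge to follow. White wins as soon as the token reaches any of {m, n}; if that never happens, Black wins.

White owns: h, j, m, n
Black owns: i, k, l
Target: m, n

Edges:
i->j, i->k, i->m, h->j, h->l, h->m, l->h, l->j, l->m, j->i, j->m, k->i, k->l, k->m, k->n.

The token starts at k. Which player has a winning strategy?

A0 = {m, n}
A1: add {h, j} — h (White) has h→m; j (White) has j→m.
A2: add {l} — l (Black): all of {h, j, m} already in.
A3 = A2; e.g. i (Black) can still go to k. Fixed point.
k never enters the attractor, so Black can avoid the target forever.

Black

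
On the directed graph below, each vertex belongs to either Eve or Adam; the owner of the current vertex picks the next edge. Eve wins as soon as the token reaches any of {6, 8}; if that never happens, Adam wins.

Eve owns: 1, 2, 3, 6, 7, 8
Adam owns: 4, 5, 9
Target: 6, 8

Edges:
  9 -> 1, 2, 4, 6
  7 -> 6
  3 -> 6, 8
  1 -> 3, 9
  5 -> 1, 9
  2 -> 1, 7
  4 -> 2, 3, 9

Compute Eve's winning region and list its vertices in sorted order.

A0 = {6, 8}
A1: add {3, 7} — 3 (Eve) has 3→6; 7 (Eve) has 7→6.
A2: add {1, 2} — 1 (Eve) has 1→3; 2 (Eve) has 2→7.
A3 = A2; e.g. 4 (Adam) can still go to 9. Fixed point.
Eve's winning region = {1, 2, 3, 6, 7, 8}.

1, 2, 3, 6, 7, 8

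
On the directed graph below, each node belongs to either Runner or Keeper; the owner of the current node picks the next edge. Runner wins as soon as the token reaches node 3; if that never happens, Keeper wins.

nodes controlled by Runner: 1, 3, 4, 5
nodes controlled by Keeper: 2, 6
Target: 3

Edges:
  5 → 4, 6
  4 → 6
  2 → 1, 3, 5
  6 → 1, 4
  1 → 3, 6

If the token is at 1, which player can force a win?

A0 = {3}
A1: add {1} — 1 (Runner) has 1→3.
A2 = A1; e.g. 2 (Keeper) can still go to 5. Fixed point.
1 ∈ A1, so Runner can force the target.

Runner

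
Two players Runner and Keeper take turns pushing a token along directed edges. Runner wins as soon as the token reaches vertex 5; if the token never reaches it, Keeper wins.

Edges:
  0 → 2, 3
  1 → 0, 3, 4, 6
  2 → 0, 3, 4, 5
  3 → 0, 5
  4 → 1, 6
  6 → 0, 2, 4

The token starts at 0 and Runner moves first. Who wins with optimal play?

Keeper

Track states (vertex, player-to-move).
A0 = {(5,Runner), (5,Keeper)}
A1: add {(2,Runner), (3,Runner)}.
A2: add {(0,Keeper)}.
A3: add {(1,Runner), (6,Runner)}.
A4: add {(4,Keeper)}.
A5 = A4; e.g. (0,Runner) stays out. (0,Runner) never enters ⇒ Keeper avoids the target.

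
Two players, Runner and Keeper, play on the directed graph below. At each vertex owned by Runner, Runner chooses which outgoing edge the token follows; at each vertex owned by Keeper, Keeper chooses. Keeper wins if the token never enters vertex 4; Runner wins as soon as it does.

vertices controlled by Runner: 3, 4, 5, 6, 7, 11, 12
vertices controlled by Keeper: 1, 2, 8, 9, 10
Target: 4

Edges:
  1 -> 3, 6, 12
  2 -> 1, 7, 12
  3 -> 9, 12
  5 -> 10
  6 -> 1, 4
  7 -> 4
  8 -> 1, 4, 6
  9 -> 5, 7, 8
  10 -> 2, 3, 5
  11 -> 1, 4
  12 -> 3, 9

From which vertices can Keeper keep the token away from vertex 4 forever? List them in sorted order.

1, 2, 3, 5, 8, 9, 10, 12

A0 = {4}
A1: add {6, 7, 11} — 6 (Runner) has 6→4; 7 (Runner) has 7→4; 11 (Runner) has 11→4.
A2 = A1; e.g. 1 (Keeper) can still go to 3. Fixed point.
Runner's attractor = {4, 6, 7, 11}; Keeper avoids the target exactly from the complement.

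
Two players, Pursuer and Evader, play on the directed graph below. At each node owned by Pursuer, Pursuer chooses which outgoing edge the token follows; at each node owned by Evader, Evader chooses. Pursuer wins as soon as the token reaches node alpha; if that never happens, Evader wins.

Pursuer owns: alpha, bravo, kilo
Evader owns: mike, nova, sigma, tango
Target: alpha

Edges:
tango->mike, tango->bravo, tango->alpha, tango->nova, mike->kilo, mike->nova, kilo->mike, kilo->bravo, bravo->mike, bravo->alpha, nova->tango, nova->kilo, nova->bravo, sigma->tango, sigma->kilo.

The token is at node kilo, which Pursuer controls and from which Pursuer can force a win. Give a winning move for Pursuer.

bravo

A0 = {alpha}
A1: add {bravo} — bravo (Pursuer) has bravo→alpha.
A2: add {kilo} — kilo (Pursuer) has kilo→bravo.
A3 = A2; e.g. tango (Evader) can still go to mike. Fixed point.
From kilo, successor bravo is in the attractor (rank 1); the other successor mike is not.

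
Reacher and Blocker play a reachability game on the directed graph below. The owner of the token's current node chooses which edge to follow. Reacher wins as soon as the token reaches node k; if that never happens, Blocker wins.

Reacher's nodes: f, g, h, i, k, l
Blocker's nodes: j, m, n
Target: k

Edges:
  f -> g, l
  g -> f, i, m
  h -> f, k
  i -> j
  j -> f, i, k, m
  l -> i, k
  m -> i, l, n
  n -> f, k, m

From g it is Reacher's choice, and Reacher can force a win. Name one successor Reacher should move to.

f

A0 = {k}
A1: add {h, l} — h (Reacher) has h→k; l (Reacher) has l→k.
A2: add {f} — f (Reacher) has f→l.
A3: add {g} — g (Reacher) has g→f.
A4 = A3; e.g. i (Reacher) has no edge into A3. Fixed point.
From g, successor f is in the attractor (rank 2); the other successors i, m are not.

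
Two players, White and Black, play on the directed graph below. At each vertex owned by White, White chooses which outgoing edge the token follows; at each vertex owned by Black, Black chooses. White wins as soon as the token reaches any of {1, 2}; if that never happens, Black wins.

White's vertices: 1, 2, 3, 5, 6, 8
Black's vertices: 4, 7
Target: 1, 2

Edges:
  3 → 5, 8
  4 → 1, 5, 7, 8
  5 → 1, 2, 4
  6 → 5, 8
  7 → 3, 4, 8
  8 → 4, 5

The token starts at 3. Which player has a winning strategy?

White

A0 = {1, 2}
A1: add {5} — 5 (White) has 5→1.
A2: add {3, 6, 8} — 3 (White) has 3→5; 6 (White) has 6→5; 8 (White) has 8→5.
A3 = A2; e.g. 4 (Black) can still go to 7. Fixed point.
3 ∈ A2, so White can force the target.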